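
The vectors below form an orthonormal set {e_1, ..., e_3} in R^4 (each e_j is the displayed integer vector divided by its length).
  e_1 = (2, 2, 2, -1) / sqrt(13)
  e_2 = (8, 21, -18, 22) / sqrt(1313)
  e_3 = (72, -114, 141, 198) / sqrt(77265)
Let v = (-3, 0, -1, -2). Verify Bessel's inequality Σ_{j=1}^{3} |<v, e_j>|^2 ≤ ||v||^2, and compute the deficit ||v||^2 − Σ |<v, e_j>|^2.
Σ |<v, e_j>|^2 = 1021/85; ||v||^2 = 14; deficit = 169/85

Write each e_j = u_j / sqrt(<u_j, u_j>) where u_j is the displayed integer vector. Then <v, e_j> = <v, u_j> / sqrt(<u_j, u_j>), so |<v, e_j>|^2 = <v, u_j>^2 / <u_j, u_j>.
Coefficients: <v, e_1> = -6/sqrt(13), <v, e_2> = -50/sqrt(1313), <v, e_3> = -753/sqrt(77265).
Square and sum: Σ |<v, e_j>|^2 = 1021/85.
Compute ||v||^2 = v·v = 14.
Deficit = 14 − 1021/85 = 169/85 ≥ 0, confirming Bessel's inequality. (The deficit equals ||v − Σ <v,e_j> e_j||^2, the squared distance from v to span{e_j}.)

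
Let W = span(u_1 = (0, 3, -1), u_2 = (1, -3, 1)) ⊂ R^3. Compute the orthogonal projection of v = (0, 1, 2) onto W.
proj_W(v) = (0, 3/10, -1/10)

Set up U = [u_1 | ... | u_2] ∈ R^(3×2). The projector onto W = col(U) is P = U (U^T U)^(-1) U^T.
Compute U^T U =
  [10, -10]
  [-10, 11],
and U^T v = (1, -1).
Solve U^T U · c = U^T v for the coefficients: c = (1/10, 0). The projection is proj_W(v) = U c.
Check: (v - proj_W(v)) · u_1 = 0  (should be 0).
Check: (v - proj_W(v)) · u_2 = 0  (should be 0).
Result: proj_W(v) = (0, 3/10, -1/10).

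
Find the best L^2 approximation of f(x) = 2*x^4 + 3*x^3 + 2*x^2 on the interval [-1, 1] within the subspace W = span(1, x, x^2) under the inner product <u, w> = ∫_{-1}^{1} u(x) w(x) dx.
g(x) = 26*x^2/7 + 9*x/5 - 6/35

The best approximation g ∈ W is the orthogonal projection of f onto W. Writing g = a_0 + a_1 x + a_2 x^2, the coefficients solve the normal equations G · a = b where
  G_{ij} = <φ_i, φ_j> and b_i = <f, φ_i>, with φ_0 = 1, φ_1 = x, φ_2 = x^2.
G =
  [2, 0, 2/3]
  [0, 2/3, 0]
  [2/3, 0, 2/5],
b = (32/15, 6/5, 48/35).
Solving gives a_0 = -6/35, a_1 = 9/5, a_2 = 26/7, so
  g(x) = 26*x^2/7 + 9*x/5 - 6/35.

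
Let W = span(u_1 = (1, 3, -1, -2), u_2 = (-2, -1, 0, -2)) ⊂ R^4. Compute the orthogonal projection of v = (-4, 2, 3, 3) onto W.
proj_W(v) = (-49/134, -91/67, 63/134, 70/67)

Set up U = [u_1 | ... | u_2] ∈ R^(4×2). The projector onto W = col(U) is P = U (U^T U)^(-1) U^T.
Compute U^T U =
  [15, -1]
  [-1, 9],
and U^T v = (-7, 0).
Solve U^T U · c = U^T v for the coefficients: c = (-63/134, -7/134). The projection is proj_W(v) = U c.
Check: (v - proj_W(v)) · u_1 = 0  (should be 0).
Check: (v - proj_W(v)) · u_2 = 0  (should be 0).
Result: proj_W(v) = (-49/134, -91/67, 63/134, 70/67).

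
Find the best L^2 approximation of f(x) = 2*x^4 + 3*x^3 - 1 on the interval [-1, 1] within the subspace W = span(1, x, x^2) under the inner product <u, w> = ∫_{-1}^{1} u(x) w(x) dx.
g(x) = 12*x^2/7 + 9*x/5 - 41/35

The best approximation g ∈ W is the orthogonal projection of f onto W. Writing g = a_0 + a_1 x + a_2 x^2, the coefficients solve the normal equations G · a = b where
  G_{ij} = <φ_i, φ_j> and b_i = <f, φ_i>, with φ_0 = 1, φ_1 = x, φ_2 = x^2.
G =
  [2, 0, 2/3]
  [0, 2/3, 0]
  [2/3, 0, 2/5],
b = (-6/5, 6/5, -2/21).
Solving gives a_0 = -41/35, a_1 = 9/5, a_2 = 12/7, so
  g(x) = 12*x^2/7 + 9*x/5 - 41/35.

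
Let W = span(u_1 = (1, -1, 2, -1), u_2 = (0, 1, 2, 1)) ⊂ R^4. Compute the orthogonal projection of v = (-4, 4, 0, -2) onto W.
proj_W(v) = (-20/19, 33/19, -14/19, 33/19)

Set up U = [u_1 | ... | u_2] ∈ R^(4×2). The projector onto W = col(U) is P = U (U^T U)^(-1) U^T.
Compute U^T U =
  [7, 2]
  [2, 6],
and U^T v = (-6, 2).
Solve U^T U · c = U^T v for the coefficients: c = (-20/19, 13/19). The projection is proj_W(v) = U c.
Check: (v - proj_W(v)) · u_1 = 0  (should be 0).
Check: (v - proj_W(v)) · u_2 = 0  (should be 0).
Result: proj_W(v) = (-20/19, 33/19, -14/19, 33/19).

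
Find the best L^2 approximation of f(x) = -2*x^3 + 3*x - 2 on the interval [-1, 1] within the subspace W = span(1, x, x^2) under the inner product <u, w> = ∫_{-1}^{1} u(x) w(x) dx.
g(x) = 9*x/5 - 2

The best approximation g ∈ W is the orthogonal projection of f onto W. Writing g = a_0 + a_1 x + a_2 x^2, the coefficients solve the normal equations G · a = b where
  G_{ij} = <φ_i, φ_j> and b_i = <f, φ_i>, with φ_0 = 1, φ_1 = x, φ_2 = x^2.
G =
  [2, 0, 2/3]
  [0, 2/3, 0]
  [2/3, 0, 2/5],
b = (-4, 6/5, -4/3).
Solving gives a_0 = -2, a_1 = 9/5, a_2 = 0, so
  g(x) = 9*x/5 - 2.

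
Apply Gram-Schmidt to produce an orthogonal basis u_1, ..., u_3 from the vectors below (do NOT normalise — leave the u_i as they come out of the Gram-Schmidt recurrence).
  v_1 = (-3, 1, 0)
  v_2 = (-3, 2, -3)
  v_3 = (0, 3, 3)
Orthogonal basis:
  u_1 = (-3, 1, 0)
  u_2 = (3/10, 9/10, -3)
  u_3 = (12/11, 36/11, 12/11)

Apply the Gram-Schmidt recurrence
  u_1 = v_1
  u_i = v_i − Σ_{j<i} ((v_i · u_j) / (u_j · u_j)) · u_j.

Step by step this gives:
  u_1 = (-3, 1, 0)
  u_2 = (3/10, 9/10, -3)
  u_3 = (12/11, 36/11, 12/11)

Orthogonality check:
  u_2 · u_1 = 0 (should be 0)
  u_3 · u_1 = 0 (should be 0)
  u_3 · u_2 = 0 (should be 0)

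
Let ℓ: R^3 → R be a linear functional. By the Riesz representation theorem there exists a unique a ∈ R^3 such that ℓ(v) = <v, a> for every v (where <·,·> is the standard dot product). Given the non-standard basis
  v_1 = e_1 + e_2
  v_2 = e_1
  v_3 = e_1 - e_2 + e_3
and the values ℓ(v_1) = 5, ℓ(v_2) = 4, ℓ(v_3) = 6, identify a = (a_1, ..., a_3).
a = (4, 1, 3)

Write a = (a_1, ..., a_3) in the standard basis. For each basis vector v_i, ℓ(v_i) = <v_i, a> is a linear equation in the a_j's. Collect the n equations into a matrix system V a = ℓ, where row i of V is v_i (expressed in the standard basis). Since V is invertible (lower-triangular with 1s on the diagonal, up to permutation), solve by back-substitution:
  V =
[[1, 1, 0],
 [1, 0, 0],
 [1, -1, 1]]
  V a = (5, 4, 6)
Solving gives a = (4, 1, 3).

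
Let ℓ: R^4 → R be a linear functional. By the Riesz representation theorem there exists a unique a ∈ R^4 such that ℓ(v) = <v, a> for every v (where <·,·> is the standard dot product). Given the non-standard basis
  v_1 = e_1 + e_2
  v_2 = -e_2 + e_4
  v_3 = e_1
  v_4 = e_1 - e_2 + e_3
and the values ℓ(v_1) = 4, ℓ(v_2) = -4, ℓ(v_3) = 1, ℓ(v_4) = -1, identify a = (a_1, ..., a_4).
a = (1, 3, 1, -1)

Write a = (a_1, ..., a_4) in the standard basis. For each basis vector v_i, ℓ(v_i) = <v_i, a> is a linear equation in the a_j's. Collect the n equations into a matrix system V a = ℓ, where row i of V is v_i (expressed in the standard basis). Since V is invertible (lower-triangular with 1s on the diagonal, up to permutation), solve by back-substitution:
  V =
[[1, 1, 0, 0],
 [0, -1, 0, 1],
 [1, 0, 0, 0],
 [1, -1, 1, 0]]
  V a = (4, -4, 1, -1)
Solving gives a = (1, 3, 1, -1).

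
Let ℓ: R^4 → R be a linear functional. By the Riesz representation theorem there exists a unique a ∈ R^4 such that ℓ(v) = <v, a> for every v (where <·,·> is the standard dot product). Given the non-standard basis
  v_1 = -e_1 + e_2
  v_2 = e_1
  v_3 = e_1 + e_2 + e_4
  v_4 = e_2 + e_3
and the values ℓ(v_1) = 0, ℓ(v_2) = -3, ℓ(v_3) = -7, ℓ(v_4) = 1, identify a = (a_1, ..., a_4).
a = (-3, -3, 4, -1)

Write a = (a_1, ..., a_4) in the standard basis. For each basis vector v_i, ℓ(v_i) = <v_i, a> is a linear equation in the a_j's. Collect the n equations into a matrix system V a = ℓ, where row i of V is v_i (expressed in the standard basis). Since V is invertible (lower-triangular with 1s on the diagonal, up to permutation), solve by back-substitution:
  V =
[[-1, 1, 0, 0],
 [1, 0, 0, 0],
 [1, 1, 0, 1],
 [0, 1, 1, 0]]
  V a = (0, -3, -7, 1)
Solving gives a = (-3, -3, 4, -1).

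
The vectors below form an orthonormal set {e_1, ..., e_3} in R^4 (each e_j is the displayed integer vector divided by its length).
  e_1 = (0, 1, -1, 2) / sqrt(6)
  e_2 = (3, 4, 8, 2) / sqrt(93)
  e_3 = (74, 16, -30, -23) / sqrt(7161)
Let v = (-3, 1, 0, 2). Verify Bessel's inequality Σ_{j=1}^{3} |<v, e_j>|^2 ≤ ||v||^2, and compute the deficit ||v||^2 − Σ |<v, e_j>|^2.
Σ |<v, e_j>|^2 = 287/22; ||v||^2 = 14; deficit = 21/22

Write each e_j = u_j / sqrt(<u_j, u_j>) where u_j is the displayed integer vector. Then <v, e_j> = <v, u_j> / sqrt(<u_j, u_j>), so |<v, e_j>|^2 = <v, u_j>^2 / <u_j, u_j>.
Coefficients: <v, e_1> = 5/sqrt(6), <v, e_2> = -1/sqrt(93), <v, e_3> = -252/sqrt(7161).
Square and sum: Σ |<v, e_j>|^2 = 287/22.
Compute ||v||^2 = v·v = 14.
Deficit = 14 − 287/22 = 21/22 ≥ 0, confirming Bessel's inequality. (The deficit equals ||v − Σ <v,e_j> e_j||^2, the squared distance from v to span{e_j}.)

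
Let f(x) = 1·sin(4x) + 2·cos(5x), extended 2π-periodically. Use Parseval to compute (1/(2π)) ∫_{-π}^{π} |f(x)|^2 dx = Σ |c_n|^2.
Σ |c_n|^2 = 5/2

Expand |f|^2 and use orthogonality of {sin(nx), cos(mx)} on [-π, π]:
  ∫_{-π}^{π} sin(nx)^2 dx = π, ∫ cos(mx)^2 dx = π, and cross terms integrate to 0.
So ∫_{-π}^{π} f(x)^2 dx = 1^2 · π + 2^2 · π = (1 + 4)π.
Divide by 2π: (1 + 4)/2 = 5/2.
By Parseval, this equals Σ |c_n|^2.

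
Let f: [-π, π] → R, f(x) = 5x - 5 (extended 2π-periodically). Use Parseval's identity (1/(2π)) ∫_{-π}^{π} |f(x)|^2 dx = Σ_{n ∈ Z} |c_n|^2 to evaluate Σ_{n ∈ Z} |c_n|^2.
Σ |c_n|^2 = 25π^2/3 + 25

Expand and integrate term by term over [-π, π]:
  ∫ (5x)^2 dx = 25·(2π^3/3); ∫ 2·5·(-5)·x dx = 0 (odd integrand); ∫ (-5)^2 dx = 25·2π.
So (1/(2π)) ∫_{-π}^{π} (5x - 5)^2 dx = 25π^2/3 + 25 = 25π^2/3 + 25.
Parseval ⇒ Σ |c_n|^2 = 25π^2/3 + 25.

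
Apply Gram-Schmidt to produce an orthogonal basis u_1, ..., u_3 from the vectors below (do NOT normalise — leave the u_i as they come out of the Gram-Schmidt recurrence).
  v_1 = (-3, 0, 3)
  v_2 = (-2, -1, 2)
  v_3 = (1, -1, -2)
Orthogonal basis:
  u_1 = (-3, 0, 3)
  u_2 = (0, -1, 0)
  u_3 = (-1/2, 0, -1/2)

Apply the Gram-Schmidt recurrence
  u_1 = v_1
  u_i = v_i − Σ_{j<i} ((v_i · u_j) / (u_j · u_j)) · u_j.

Step by step this gives:
  u_1 = (-3, 0, 3)
  u_2 = (0, -1, 0)
  u_3 = (-1/2, 0, -1/2)

Orthogonality check:
  u_2 · u_1 = 0 (should be 0)
  u_3 · u_1 = 0 (should be 0)
  u_3 · u_2 = 0 (should be 0)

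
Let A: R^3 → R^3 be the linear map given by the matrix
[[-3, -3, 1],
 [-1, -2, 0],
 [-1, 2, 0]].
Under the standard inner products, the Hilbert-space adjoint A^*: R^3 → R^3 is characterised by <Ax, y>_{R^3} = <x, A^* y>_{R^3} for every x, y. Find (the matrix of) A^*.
A^* = A^T =
[[-3, -1, -1],
 [-3, -2, 2],
 [1, 0, 0]]

For real matrices with standard dot products, the defining identity <Ax, y> = <x, A^* y> gives (Ax)^T y = x^T (A^*) y, i.e. x^T A^T y = x^T (A^*) y. Since this holds for all x, y, we must have A^* = A^T. Therefore
A^* =
[[-3, -1, -1],
 [-3, -2, 2],
 [1, 0, 0]].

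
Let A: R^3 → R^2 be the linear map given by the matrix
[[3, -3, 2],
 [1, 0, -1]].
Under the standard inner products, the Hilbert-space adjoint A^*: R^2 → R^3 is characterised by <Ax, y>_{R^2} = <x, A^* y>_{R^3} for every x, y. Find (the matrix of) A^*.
A^* = A^T =
[[3, 1],
 [-3, 0],
 [2, -1]]

For real matrices with standard dot products, the defining identity <Ax, y> = <x, A^* y> gives (Ax)^T y = x^T (A^*) y, i.e. x^T A^T y = x^T (A^*) y. Since this holds for all x, y, we must have A^* = A^T. Therefore
A^* =
[[3, 1],
 [-3, 0],
 [2, -1]].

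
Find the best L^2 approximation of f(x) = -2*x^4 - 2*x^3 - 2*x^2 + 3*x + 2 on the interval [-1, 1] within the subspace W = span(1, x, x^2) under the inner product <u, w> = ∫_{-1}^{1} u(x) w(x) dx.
g(x) = -26*x^2/7 + 9*x/5 + 76/35

The best approximation g ∈ W is the orthogonal projection of f onto W. Writing g = a_0 + a_1 x + a_2 x^2, the coefficients solve the normal equations G · a = b where
  G_{ij} = <φ_i, φ_j> and b_i = <f, φ_i>, with φ_0 = 1, φ_1 = x, φ_2 = x^2.
G =
  [2, 0, 2/3]
  [0, 2/3, 0]
  [2/3, 0, 2/5],
b = (28/15, 6/5, -4/105).
Solving gives a_0 = 76/35, a_1 = 9/5, a_2 = -26/7, so
  g(x) = -26*x^2/7 + 9*x/5 + 76/35.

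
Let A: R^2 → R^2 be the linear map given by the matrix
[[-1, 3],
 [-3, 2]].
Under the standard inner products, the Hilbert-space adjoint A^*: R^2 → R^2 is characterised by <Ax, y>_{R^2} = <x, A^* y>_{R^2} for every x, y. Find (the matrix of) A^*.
A^* = A^T =
[[-1, -3],
 [3, 2]]

For real matrices with standard dot products, the defining identity <Ax, y> = <x, A^* y> gives (Ax)^T y = x^T (A^*) y, i.e. x^T A^T y = x^T (A^*) y. Since this holds for all x, y, we must have A^* = A^T. Therefore
A^* =
[[-1, -3],
 [3, 2]].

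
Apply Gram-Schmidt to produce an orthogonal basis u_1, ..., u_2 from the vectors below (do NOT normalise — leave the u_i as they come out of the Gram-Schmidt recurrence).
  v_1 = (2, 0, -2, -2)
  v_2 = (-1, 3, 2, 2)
Orthogonal basis:
  u_1 = (2, 0, -2, -2)
  u_2 = (2/3, 3, 1/3, 1/3)

Apply the Gram-Schmidt recurrence
  u_1 = v_1
  u_i = v_i − Σ_{j<i} ((v_i · u_j) / (u_j · u_j)) · u_j.

Step by step this gives:
  u_1 = (2, 0, -2, -2)
  u_2 = (2/3, 3, 1/3, 1/3)

Orthogonality check:
  u_2 · u_1 = 0 (should be 0)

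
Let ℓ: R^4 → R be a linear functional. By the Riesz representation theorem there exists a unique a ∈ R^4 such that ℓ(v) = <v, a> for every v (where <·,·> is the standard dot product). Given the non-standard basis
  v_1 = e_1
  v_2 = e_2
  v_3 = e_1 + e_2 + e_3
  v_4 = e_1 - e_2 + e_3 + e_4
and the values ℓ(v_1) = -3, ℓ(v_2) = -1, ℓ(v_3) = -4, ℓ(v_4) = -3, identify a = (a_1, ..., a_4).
a = (-3, -1, 0, -1)

Write a = (a_1, ..., a_4) in the standard basis. For each basis vector v_i, ℓ(v_i) = <v_i, a> is a linear equation in the a_j's. Collect the n equations into a matrix system V a = ℓ, where row i of V is v_i (expressed in the standard basis). Since V is invertible (lower-triangular with 1s on the diagonal, up to permutation), solve by back-substitution:
  V =
[[1, 0, 0, 0],
 [0, 1, 0, 0],
 [1, 1, 1, 0],
 [1, -1, 1, 1]]
  V a = (-3, -1, -4, -3)
Solving gives a = (-3, -1, 0, -1).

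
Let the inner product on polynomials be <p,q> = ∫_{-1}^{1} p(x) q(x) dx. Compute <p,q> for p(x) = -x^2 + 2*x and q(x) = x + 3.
<p,q> = -2/3

Expand the product: p(x)·q(x) = -x^3 - x^2 + 6*x.
∫_{-1}^{1} of each monomial x^k gives [2/(k+1) if k even, 0 if k odd]. Integrating term-by-term (or equivalently evaluating the antiderivative F(x) = -x^4/4 - x^3/3 + 3*x^2 at the endpoints):
  F(1) − F(−1) = 29/12 − (37/12) = -2/3.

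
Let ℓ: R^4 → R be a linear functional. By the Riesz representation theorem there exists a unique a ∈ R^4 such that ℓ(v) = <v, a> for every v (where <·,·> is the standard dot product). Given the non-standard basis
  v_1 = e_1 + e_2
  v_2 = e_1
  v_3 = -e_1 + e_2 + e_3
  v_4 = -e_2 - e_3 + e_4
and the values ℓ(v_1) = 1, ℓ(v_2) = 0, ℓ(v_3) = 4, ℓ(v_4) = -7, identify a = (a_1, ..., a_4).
a = (0, 1, 3, -3)

Write a = (a_1, ..., a_4) in the standard basis. For each basis vector v_i, ℓ(v_i) = <v_i, a> is a linear equation in the a_j's. Collect the n equations into a matrix system V a = ℓ, where row i of V is v_i (expressed in the standard basis). Since V is invertible (lower-triangular with 1s on the diagonal, up to permutation), solve by back-substitution:
  V =
[[1, 1, 0, 0],
 [1, 0, 0, 0],
 [-1, 1, 1, 0],
 [0, -1, -1, 1]]
  V a = (1, 0, 4, -7)
Solving gives a = (0, 1, 3, -3).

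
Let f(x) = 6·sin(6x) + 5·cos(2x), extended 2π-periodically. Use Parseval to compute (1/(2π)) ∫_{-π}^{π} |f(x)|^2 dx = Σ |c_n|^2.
Σ |c_n|^2 = 61/2

Expand |f|^2 and use orthogonality of {sin(nx), cos(mx)} on [-π, π]:
  ∫_{-π}^{π} sin(nx)^2 dx = π, ∫ cos(mx)^2 dx = π, and cross terms integrate to 0.
So ∫_{-π}^{π} f(x)^2 dx = 6^2 · π + 5^2 · π = (36 + 25)π.
Divide by 2π: (36 + 25)/2 = 61/2.
By Parseval, this equals Σ |c_n|^2.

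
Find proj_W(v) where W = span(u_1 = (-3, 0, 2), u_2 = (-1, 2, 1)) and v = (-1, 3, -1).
proj_W(v) = (-1/53, 146/53, 25/53)

Set up U = [u_1 | ... | u_2] ∈ R^(3×2). The projector onto W = col(U) is P = U (U^T U)^(-1) U^T.
Compute U^T U =
  [13, 5]
  [5, 6],
and U^T v = (1, 6).
Solve U^T U · c = U^T v for the coefficients: c = (-24/53, 73/53). The projection is proj_W(v) = U c.
Check: (v - proj_W(v)) · u_1 = 0  (should be 0).
Check: (v - proj_W(v)) · u_2 = 0  (should be 0).
Result: proj_W(v) = (-1/53, 146/53, 25/53).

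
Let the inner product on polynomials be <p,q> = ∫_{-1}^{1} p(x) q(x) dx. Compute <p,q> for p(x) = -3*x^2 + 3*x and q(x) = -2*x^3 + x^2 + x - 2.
<p,q> = 12/5

Expand the product: p(x)·q(x) = 6*x^5 - 9*x^4 + 9*x^2 - 6*x.
∫_{-1}^{1} of each monomial x^k gives [2/(k+1) if k even, 0 if k odd]. Integrating term-by-term (or equivalently evaluating the antiderivative F(x) = x^6 - 9*x^5/5 + 3*x^3 - 3*x^2 at the endpoints):
  F(1) − F(−1) = -4/5 − (-16/5) = 12/5.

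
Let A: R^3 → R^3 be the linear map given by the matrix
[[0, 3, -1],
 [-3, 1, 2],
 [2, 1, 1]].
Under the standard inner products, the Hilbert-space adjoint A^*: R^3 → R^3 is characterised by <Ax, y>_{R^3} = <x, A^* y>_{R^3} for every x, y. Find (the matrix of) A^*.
A^* = A^T =
[[0, -3, 2],
 [3, 1, 1],
 [-1, 2, 1]]

For real matrices with standard dot products, the defining identity <Ax, y> = <x, A^* y> gives (Ax)^T y = x^T (A^*) y, i.e. x^T A^T y = x^T (A^*) y. Since this holds for all x, y, we must have A^* = A^T. Therefore
A^* =
[[0, -3, 2],
 [3, 1, 1],
 [-1, 2, 1]].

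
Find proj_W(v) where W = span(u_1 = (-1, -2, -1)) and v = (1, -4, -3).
proj_W(v) = (-5/3, -10/3, -5/3)

Set up U = [u_1 | ... | u_1] ∈ R^(3×1). The projector onto W = col(U) is P = U (U^T U)^(-1) U^T.
Compute U^T U =
  [6],
and U^T v = (10).
Solve U^T U · c = U^T v for the coefficients: c = (5/3). The projection is proj_W(v) = U c.
Check: (v - proj_W(v)) · u_1 = 0  (should be 0).
Result: proj_W(v) = (-5/3, -10/3, -5/3).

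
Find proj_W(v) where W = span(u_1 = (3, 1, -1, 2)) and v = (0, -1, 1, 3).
proj_W(v) = (4/5, 4/15, -4/15, 8/15)

Set up U = [u_1 | ... | u_1] ∈ R^(4×1). The projector onto W = col(U) is P = U (U^T U)^(-1) U^T.
Compute U^T U =
  [15],
and U^T v = (4).
Solve U^T U · c = U^T v for the coefficients: c = (4/15). The projection is proj_W(v) = U c.
Check: (v - proj_W(v)) · u_1 = 0  (should be 0).
Result: proj_W(v) = (4/5, 4/15, -4/15, 8/15).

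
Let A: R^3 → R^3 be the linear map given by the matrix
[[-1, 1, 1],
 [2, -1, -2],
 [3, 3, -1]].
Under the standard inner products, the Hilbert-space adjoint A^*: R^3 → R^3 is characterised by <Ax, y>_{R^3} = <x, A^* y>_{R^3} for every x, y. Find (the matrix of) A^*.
A^* = A^T =
[[-1, 2, 3],
 [1, -1, 3],
 [1, -2, -1]]

For real matrices with standard dot products, the defining identity <Ax, y> = <x, A^* y> gives (Ax)^T y = x^T (A^*) y, i.e. x^T A^T y = x^T (A^*) y. Since this holds for all x, y, we must have A^* = A^T. Therefore
A^* =
[[-1, 2, 3],
 [1, -1, 3],
 [1, -2, -1]].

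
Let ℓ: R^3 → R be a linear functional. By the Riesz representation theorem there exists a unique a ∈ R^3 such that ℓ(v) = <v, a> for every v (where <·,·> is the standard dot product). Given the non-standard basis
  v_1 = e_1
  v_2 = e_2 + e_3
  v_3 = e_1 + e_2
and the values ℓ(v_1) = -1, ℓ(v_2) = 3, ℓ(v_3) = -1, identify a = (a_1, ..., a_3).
a = (-1, 0, 3)

Write a = (a_1, ..., a_3) in the standard basis. For each basis vector v_i, ℓ(v_i) = <v_i, a> is a linear equation in the a_j's. Collect the n equations into a matrix system V a = ℓ, where row i of V is v_i (expressed in the standard basis). Since V is invertible (lower-triangular with 1s on the diagonal, up to permutation), solve by back-substitution:
  V =
[[1, 0, 0],
 [0, 1, 1],
 [1, 1, 0]]
  V a = (-1, 3, -1)
Solving gives a = (-1, 0, 3).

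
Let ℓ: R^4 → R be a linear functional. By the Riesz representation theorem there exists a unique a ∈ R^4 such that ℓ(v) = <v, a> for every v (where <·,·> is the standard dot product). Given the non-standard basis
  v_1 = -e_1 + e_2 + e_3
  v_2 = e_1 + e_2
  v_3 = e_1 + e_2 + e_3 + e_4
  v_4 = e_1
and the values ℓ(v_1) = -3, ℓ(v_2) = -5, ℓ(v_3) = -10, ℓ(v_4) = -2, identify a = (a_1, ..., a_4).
a = (-2, -3, -2, -3)

Write a = (a_1, ..., a_4) in the standard basis. For each basis vector v_i, ℓ(v_i) = <v_i, a> is a linear equation in the a_j's. Collect the n equations into a matrix system V a = ℓ, where row i of V is v_i (expressed in the standard basis). Since V is invertible (lower-triangular with 1s on the diagonal, up to permutation), solve by back-substitution:
  V =
[[-1, 1, 1, 0],
 [1, 1, 0, 0],
 [1, 1, 1, 1],
 [1, 0, 0, 0]]
  V a = (-3, -5, -10, -2)
Solving gives a = (-2, -3, -2, -3).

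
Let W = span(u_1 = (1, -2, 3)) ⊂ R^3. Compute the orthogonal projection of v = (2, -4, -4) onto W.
proj_W(v) = (-1/7, 2/7, -3/7)

Set up U = [u_1 | ... | u_1] ∈ R^(3×1). The projector onto W = col(U) is P = U (U^T U)^(-1) U^T.
Compute U^T U =
  [14],
and U^T v = (-2).
Solve U^T U · c = U^T v for the coefficients: c = (-1/7). The projection is proj_W(v) = U c.
Check: (v - proj_W(v)) · u_1 = 0  (should be 0).
Result: proj_W(v) = (-1/7, 2/7, -3/7).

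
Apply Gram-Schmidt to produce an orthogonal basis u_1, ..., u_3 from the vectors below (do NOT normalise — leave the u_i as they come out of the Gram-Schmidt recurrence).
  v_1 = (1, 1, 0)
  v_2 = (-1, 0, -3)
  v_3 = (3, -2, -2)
Orthogonal basis:
  u_1 = (1, 1, 0)
  u_2 = (-1/2, 1/2, -3)
  u_3 = (51/19, -51/19, -17/19)

Apply the Gram-Schmidt recurrence
  u_1 = v_1
  u_i = v_i − Σ_{j<i} ((v_i · u_j) / (u_j · u_j)) · u_j.

Step by step this gives:
  u_1 = (1, 1, 0)
  u_2 = (-1/2, 1/2, -3)
  u_3 = (51/19, -51/19, -17/19)

Orthogonality check:
  u_2 · u_1 = 0 (should be 0)
  u_3 · u_1 = 0 (should be 0)
  u_3 · u_2 = 0 (should be 0)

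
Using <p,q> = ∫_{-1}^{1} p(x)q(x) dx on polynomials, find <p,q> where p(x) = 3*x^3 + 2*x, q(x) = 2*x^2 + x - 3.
<p,q> = 38/15

Expand the product: p(x)·q(x) = 6*x^5 + 3*x^4 - 5*x^3 + 2*x^2 - 6*x.
∫_{-1}^{1} of each monomial x^k gives [2/(k+1) if k even, 0 if k odd]. Integrating term-by-term (or equivalently evaluating the antiderivative F(x) = x^6 + 3*x^5/5 - 5*x^4/4 + 2*x^3/3 - 3*x^2 at the endpoints):
  F(1) − F(−1) = -119/60 − (-271/60) = 38/15.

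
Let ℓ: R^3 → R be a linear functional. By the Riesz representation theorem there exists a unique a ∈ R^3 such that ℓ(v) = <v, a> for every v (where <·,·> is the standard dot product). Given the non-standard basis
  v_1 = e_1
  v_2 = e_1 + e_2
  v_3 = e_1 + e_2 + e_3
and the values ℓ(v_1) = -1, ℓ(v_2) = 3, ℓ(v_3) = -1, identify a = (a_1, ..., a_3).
a = (-1, 4, -4)

Write a = (a_1, ..., a_3) in the standard basis. For each basis vector v_i, ℓ(v_i) = <v_i, a> is a linear equation in the a_j's. Collect the n equations into a matrix system V a = ℓ, where row i of V is v_i (expressed in the standard basis). Since V is invertible (lower-triangular with 1s on the diagonal, up to permutation), solve by back-substitution:
  V =
[[1, 0, 0],
 [1, 1, 0],
 [1, 1, 1]]
  V a = (-1, 3, -1)
Solving gives a = (-1, 4, -4).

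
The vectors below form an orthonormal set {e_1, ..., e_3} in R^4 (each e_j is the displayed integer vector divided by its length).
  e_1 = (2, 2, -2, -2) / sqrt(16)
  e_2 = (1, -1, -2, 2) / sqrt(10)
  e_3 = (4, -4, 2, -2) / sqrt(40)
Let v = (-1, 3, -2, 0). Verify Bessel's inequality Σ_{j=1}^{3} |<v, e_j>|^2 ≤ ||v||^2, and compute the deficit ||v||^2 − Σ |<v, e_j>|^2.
Σ |<v, e_j>|^2 = 14; ||v||^2 = 14; deficit = 0

Write each e_j = u_j / sqrt(<u_j, u_j>) where u_j is the displayed integer vector. Then <v, e_j> = <v, u_j> / sqrt(<u_j, u_j>), so |<v, e_j>|^2 = <v, u_j>^2 / <u_j, u_j>.
Coefficients: <v, e_1> = 8/sqrt(16), <v, e_2> = 0/sqrt(10), <v, e_3> = -20/sqrt(40).
Square and sum: Σ |<v, e_j>|^2 = 14.
Compute ||v||^2 = v·v = 14.
Deficit = 14 − 14 = 0 ≥ 0, confirming Bessel's inequality. (The deficit equals ||v − Σ <v,e_j> e_j||^2, the squared distance from v to span{e_j}.)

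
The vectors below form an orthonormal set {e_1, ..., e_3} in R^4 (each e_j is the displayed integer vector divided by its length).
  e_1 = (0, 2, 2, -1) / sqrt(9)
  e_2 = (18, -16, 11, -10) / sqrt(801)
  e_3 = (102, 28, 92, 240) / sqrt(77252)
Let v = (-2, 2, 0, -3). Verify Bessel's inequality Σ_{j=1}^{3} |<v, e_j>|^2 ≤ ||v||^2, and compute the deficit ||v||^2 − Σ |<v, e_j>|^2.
Σ |<v, e_j>|^2 = 17; ||v||^2 = 17; deficit = 0

Write each e_j = u_j / sqrt(<u_j, u_j>) where u_j is the displayed integer vector. Then <v, e_j> = <v, u_j> / sqrt(<u_j, u_j>), so |<v, e_j>|^2 = <v, u_j>^2 / <u_j, u_j>.
Coefficients: <v, e_1> = 7/sqrt(9), <v, e_2> = -38/sqrt(801), <v, e_3> = -868/sqrt(77252).
Square and sum: Σ |<v, e_j>|^2 = 17.
Compute ||v||^2 = v·v = 17.
Deficit = 17 − 17 = 0 ≥ 0, confirming Bessel's inequality. (The deficit equals ||v − Σ <v,e_j> e_j||^2, the squared distance from v to span{e_j}.)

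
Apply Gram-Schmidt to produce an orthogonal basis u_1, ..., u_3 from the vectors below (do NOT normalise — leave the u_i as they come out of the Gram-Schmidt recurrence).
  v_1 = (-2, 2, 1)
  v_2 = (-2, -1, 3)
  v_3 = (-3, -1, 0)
Orthogonal basis:
  u_1 = (-2, 2, 1)
  u_2 = (-8/9, -19/9, 22/9)
  u_3 = (-175/101, -100/101, -150/101)

Apply the Gram-Schmidt recurrence
  u_1 = v_1
  u_i = v_i − Σ_{j<i} ((v_i · u_j) / (u_j · u_j)) · u_j.

Step by step this gives:
  u_1 = (-2, 2, 1)
  u_2 = (-8/9, -19/9, 22/9)
  u_3 = (-175/101, -100/101, -150/101)

Orthogonality check:
  u_2 · u_1 = 0 (should be 0)
  u_3 · u_1 = 0 (should be 0)
  u_3 · u_2 = 0 (should be 0)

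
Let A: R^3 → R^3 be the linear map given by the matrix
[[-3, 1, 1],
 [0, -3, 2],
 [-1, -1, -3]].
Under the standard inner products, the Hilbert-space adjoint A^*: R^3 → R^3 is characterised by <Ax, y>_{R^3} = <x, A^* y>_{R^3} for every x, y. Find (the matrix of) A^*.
A^* = A^T =
[[-3, 0, -1],
 [1, -3, -1],
 [1, 2, -3]]

For real matrices with standard dot products, the defining identity <Ax, y> = <x, A^* y> gives (Ax)^T y = x^T (A^*) y, i.e. x^T A^T y = x^T (A^*) y. Since this holds for all x, y, we must have A^* = A^T. Therefore
A^* =
[[-3, 0, -1],
 [1, -3, -1],
 [1, 2, -3]].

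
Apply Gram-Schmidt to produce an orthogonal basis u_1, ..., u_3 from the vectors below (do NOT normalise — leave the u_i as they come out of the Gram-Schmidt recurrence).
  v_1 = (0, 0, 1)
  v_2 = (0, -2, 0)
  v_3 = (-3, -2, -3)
Orthogonal basis:
  u_1 = (0, 0, 1)
  u_2 = (0, -2, 0)
  u_3 = (-3, 0, 0)

Apply the Gram-Schmidt recurrence
  u_1 = v_1
  u_i = v_i − Σ_{j<i} ((v_i · u_j) / (u_j · u_j)) · u_j.

Step by step this gives:
  u_1 = (0, 0, 1)
  u_2 = (0, -2, 0)
  u_3 = (-3, 0, 0)

Orthogonality check:
  u_2 · u_1 = 0 (should be 0)
  u_3 · u_1 = 0 (should be 0)
  u_3 · u_2 = 0 (should be 0)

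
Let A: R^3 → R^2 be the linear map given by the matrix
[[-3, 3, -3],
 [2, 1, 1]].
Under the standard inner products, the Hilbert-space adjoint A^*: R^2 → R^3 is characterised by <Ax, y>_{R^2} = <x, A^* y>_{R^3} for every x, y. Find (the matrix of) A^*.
A^* = A^T =
[[-3, 2],
 [3, 1],
 [-3, 1]]

For real matrices with standard dot products, the defining identity <Ax, y> = <x, A^* y> gives (Ax)^T y = x^T (A^*) y, i.e. x^T A^T y = x^T (A^*) y. Since this holds for all x, y, we must have A^* = A^T. Therefore
A^* =
[[-3, 2],
 [3, 1],
 [-3, 1]].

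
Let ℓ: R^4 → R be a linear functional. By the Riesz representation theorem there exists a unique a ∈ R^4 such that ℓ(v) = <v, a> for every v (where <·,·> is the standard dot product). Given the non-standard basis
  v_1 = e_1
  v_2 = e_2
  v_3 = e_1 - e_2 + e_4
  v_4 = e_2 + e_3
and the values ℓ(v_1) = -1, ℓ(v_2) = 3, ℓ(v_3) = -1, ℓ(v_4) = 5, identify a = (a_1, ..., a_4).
a = (-1, 3, 2, 3)

Write a = (a_1, ..., a_4) in the standard basis. For each basis vector v_i, ℓ(v_i) = <v_i, a> is a linear equation in the a_j's. Collect the n equations into a matrix system V a = ℓ, where row i of V is v_i (expressed in the standard basis). Since V is invertible (lower-triangular with 1s on the diagonal, up to permutation), solve by back-substitution:
  V =
[[1, 0, 0, 0],
 [0, 1, 0, 0],
 [1, -1, 0, 1],
 [0, 1, 1, 0]]
  V a = (-1, 3, -1, 5)
Solving gives a = (-1, 3, 2, 3).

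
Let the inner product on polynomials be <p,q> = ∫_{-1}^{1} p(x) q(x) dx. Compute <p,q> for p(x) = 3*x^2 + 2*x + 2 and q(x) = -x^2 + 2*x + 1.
<p,q> = 92/15

Expand the product: p(x)·q(x) = -3*x^4 + 4*x^3 + 5*x^2 + 6*x + 2.
∫_{-1}^{1} of each monomial x^k gives [2/(k+1) if k even, 0 if k odd]. Integrating term-by-term (or equivalently evaluating the antiderivative F(x) = -3*x^5/5 + x^4 + 5*x^3/3 + 3*x^2 + 2*x at the endpoints):
  F(1) − F(−1) = 106/15 − (14/15) = 92/15.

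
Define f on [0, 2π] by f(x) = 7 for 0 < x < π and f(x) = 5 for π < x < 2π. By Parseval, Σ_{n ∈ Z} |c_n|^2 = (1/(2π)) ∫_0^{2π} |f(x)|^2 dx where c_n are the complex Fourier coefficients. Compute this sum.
Σ |c_n|^2 = 37

Parseval equates the L^2 energy of f (normalised by 1/(2π)) with the ℓ^2 sum of its Fourier coefficients: (1/(2π)) ∫_0^{2π} |f|^2 = Σ |c_n|^2.
Compute the left side: (1/(2π)) [∫_0^π 7^2 dx + ∫_π^{2π} 5^2 dx] = (1/(2π)) · (49π + 25π) = (49 + 25)/2 = 37.
So Σ_{n ∈ Z} |c_n|^2 = 37.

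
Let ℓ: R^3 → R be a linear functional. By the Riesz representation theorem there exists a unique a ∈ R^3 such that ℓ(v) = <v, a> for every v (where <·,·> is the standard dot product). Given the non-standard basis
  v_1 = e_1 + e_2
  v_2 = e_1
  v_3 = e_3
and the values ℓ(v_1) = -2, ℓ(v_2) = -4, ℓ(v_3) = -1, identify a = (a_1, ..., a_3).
a = (-4, 2, -1)

Write a = (a_1, ..., a_3) in the standard basis. For each basis vector v_i, ℓ(v_i) = <v_i, a> is a linear equation in the a_j's. Collect the n equations into a matrix system V a = ℓ, where row i of V is v_i (expressed in the standard basis). Since V is invertible (lower-triangular with 1s on the diagonal, up to permutation), solve by back-substitution:
  V =
[[1, 1, 0],
 [1, 0, 0],
 [0, 0, 1]]
  V a = (-2, -4, -1)
Solving gives a = (-4, 2, -1).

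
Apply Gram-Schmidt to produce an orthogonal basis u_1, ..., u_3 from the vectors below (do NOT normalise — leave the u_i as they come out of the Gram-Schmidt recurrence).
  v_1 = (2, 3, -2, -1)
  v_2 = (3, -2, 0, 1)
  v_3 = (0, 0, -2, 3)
Orthogonal basis:
  u_1 = (2, 3, -2, -1)
  u_2 = (28/9, -11/6, -1/9, 17/18)
  u_3 = (-199/251, 59/251, -468/251, 715/251)

Apply the Gram-Schmidt recurrence
  u_1 = v_1
  u_i = v_i − Σ_{j<i} ((v_i · u_j) / (u_j · u_j)) · u_j.

Step by step this gives:
  u_1 = (2, 3, -2, -1)
  u_2 = (28/9, -11/6, -1/9, 17/18)
  u_3 = (-199/251, 59/251, -468/251, 715/251)

Orthogonality check:
  u_2 · u_1 = 0 (should be 0)
  u_3 · u_1 = 0 (should be 0)
  u_3 · u_2 = 0 (should be 0)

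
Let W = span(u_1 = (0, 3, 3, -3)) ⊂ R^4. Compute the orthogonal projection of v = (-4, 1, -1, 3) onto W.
proj_W(v) = (0, -1, -1, 1)

Set up U = [u_1 | ... | u_1] ∈ R^(4×1). The projector onto W = col(U) is P = U (U^T U)^(-1) U^T.
Compute U^T U =
  [27],
and U^T v = (-9).
Solve U^T U · c = U^T v for the coefficients: c = (-1/3). The projection is proj_W(v) = U c.
Check: (v - proj_W(v)) · u_1 = 0  (should be 0).
Result: proj_W(v) = (0, -1, -1, 1).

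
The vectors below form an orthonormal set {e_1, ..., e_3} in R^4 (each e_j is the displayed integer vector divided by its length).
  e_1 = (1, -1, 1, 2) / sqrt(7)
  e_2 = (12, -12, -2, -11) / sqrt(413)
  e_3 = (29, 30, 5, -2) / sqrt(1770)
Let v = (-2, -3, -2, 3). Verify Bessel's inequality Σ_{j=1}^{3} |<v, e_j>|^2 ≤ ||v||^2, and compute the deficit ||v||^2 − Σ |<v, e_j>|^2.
Σ |<v, e_j>|^2 = 292/15; ||v||^2 = 26; deficit = 98/15

Write each e_j = u_j / sqrt(<u_j, u_j>) where u_j is the displayed integer vector. Then <v, e_j> = <v, u_j> / sqrt(<u_j, u_j>), so |<v, e_j>|^2 = <v, u_j>^2 / <u_j, u_j>.
Coefficients: <v, e_1> = 5/sqrt(7), <v, e_2> = -17/sqrt(413), <v, e_3> = -164/sqrt(1770).
Square and sum: Σ |<v, e_j>|^2 = 292/15.
Compute ||v||^2 = v·v = 26.
Deficit = 26 − 292/15 = 98/15 ≥ 0, confirming Bessel's inequality. (The deficit equals ||v − Σ <v,e_j> e_j||^2, the squared distance from v to span{e_j}.)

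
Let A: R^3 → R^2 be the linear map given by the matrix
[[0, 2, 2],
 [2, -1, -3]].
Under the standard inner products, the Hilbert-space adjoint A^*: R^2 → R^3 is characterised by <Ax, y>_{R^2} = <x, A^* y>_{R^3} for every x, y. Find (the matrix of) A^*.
A^* = A^T =
[[0, 2],
 [2, -1],
 [2, -3]]

For real matrices with standard dot products, the defining identity <Ax, y> = <x, A^* y> gives (Ax)^T y = x^T (A^*) y, i.e. x^T A^T y = x^T (A^*) y. Since this holds for all x, y, we must have A^* = A^T. Therefore
A^* =
[[0, 2],
 [2, -1],
 [2, -3]].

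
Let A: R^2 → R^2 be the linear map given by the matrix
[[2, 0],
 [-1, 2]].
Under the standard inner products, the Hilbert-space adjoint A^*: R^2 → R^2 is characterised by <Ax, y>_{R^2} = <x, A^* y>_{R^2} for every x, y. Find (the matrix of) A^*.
A^* = A^T =
[[2, -1],
 [0, 2]]

For real matrices with standard dot products, the defining identity <Ax, y> = <x, A^* y> gives (Ax)^T y = x^T (A^*) y, i.e. x^T A^T y = x^T (A^*) y. Since this holds for all x, y, we must have A^* = A^T. Therefore
A^* =
[[2, -1],
 [0, 2]].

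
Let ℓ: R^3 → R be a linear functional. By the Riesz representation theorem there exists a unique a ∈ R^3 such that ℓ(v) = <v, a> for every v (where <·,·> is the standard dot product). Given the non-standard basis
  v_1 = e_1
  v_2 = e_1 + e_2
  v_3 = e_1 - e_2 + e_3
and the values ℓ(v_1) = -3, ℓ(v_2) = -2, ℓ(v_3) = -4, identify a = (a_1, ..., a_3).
a = (-3, 1, 0)

Write a = (a_1, ..., a_3) in the standard basis. For each basis vector v_i, ℓ(v_i) = <v_i, a> is a linear equation in the a_j's. Collect the n equations into a matrix system V a = ℓ, where row i of V is v_i (expressed in the standard basis). Since V is invertible (lower-triangular with 1s on the diagonal, up to permutation), solve by back-substitution:
  V =
[[1, 0, 0],
 [1, 1, 0],
 [1, -1, 1]]
  V a = (-3, -2, -4)
Solving gives a = (-3, 1, 0).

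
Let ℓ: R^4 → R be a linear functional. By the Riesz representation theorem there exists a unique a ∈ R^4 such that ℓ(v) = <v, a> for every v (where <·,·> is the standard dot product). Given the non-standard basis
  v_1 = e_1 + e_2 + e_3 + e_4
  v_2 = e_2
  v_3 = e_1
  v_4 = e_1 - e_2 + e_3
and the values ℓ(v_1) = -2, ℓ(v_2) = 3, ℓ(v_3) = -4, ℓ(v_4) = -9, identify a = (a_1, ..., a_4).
a = (-4, 3, -2, 1)

Write a = (a_1, ..., a_4) in the standard basis. For each basis vector v_i, ℓ(v_i) = <v_i, a> is a linear equation in the a_j's. Collect the n equations into a matrix system V a = ℓ, where row i of V is v_i (expressed in the standard basis). Since V is invertible (lower-triangular with 1s on the diagonal, up to permutation), solve by back-substitution:
  V =
[[1, 1, 1, 1],
 [0, 1, 0, 0],
 [1, 0, 0, 0],
 [1, -1, 1, 0]]
  V a = (-2, 3, -4, -9)
Solving gives a = (-4, 3, -2, 1).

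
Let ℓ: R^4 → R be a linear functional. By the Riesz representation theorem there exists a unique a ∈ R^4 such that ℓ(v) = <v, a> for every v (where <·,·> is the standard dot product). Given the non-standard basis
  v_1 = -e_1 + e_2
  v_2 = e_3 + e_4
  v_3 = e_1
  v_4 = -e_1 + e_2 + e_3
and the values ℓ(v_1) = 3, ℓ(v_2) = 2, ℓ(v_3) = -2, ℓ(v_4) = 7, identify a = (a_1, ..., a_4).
a = (-2, 1, 4, -2)

Write a = (a_1, ..., a_4) in the standard basis. For each basis vector v_i, ℓ(v_i) = <v_i, a> is a linear equation in the a_j's. Collect the n equations into a matrix system V a = ℓ, where row i of V is v_i (expressed in the standard basis). Since V is invertible (lower-triangular with 1s on the diagonal, up to permutation), solve by back-substitution:
  V =
[[-1, 1, 0, 0],
 [0, 0, 1, 1],
 [1, 0, 0, 0],
 [-1, 1, 1, 0]]
  V a = (3, 2, -2, 7)
Solving gives a = (-2, 1, 4, -2).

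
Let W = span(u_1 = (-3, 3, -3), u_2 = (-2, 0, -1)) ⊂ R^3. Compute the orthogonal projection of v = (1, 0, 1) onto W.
proj_W(v) = (7/6, -1/6, 2/3)

Set up U = [u_1 | ... | u_2] ∈ R^(3×2). The projector onto W = col(U) is P = U (U^T U)^(-1) U^T.
Compute U^T U =
  [27, 9]
  [9, 5],
and U^T v = (-6, -3).
Solve U^T U · c = U^T v for the coefficients: c = (-1/18, -1/2). The projection is proj_W(v) = U c.
Check: (v - proj_W(v)) · u_1 = 0  (should be 0).
Check: (v - proj_W(v)) · u_2 = 0  (should be 0).
Result: proj_W(v) = (7/6, -1/6, 2/3).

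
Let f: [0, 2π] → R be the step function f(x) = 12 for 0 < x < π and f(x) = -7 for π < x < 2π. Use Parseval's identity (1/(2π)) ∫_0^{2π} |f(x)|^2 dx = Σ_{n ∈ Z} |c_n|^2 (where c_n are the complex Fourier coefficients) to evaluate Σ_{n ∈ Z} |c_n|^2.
Σ |c_n|^2 = 193/2

Parseval equates the L^2 energy of f (normalised by 1/(2π)) with the ℓ^2 sum of its Fourier coefficients: (1/(2π)) ∫_0^{2π} |f|^2 = Σ |c_n|^2.
Compute the left side: (1/(2π)) [∫_0^π 12^2 dx + ∫_π^{2π} (-7)^2 dx] = (1/(2π)) · (144π + 49π) = (144 + 49)/2 = 193/2.
So Σ_{n ∈ Z} |c_n|^2 = 193/2.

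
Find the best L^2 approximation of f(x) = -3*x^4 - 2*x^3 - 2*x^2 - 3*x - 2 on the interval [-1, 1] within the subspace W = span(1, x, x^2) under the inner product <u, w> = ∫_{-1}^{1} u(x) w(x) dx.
g(x) = -32*x^2/7 - 21*x/5 - 61/35

The best approximation g ∈ W is the orthogonal projection of f onto W. Writing g = a_0 + a_1 x + a_2 x^2, the coefficients solve the normal equations G · a = b where
  G_{ij} = <φ_i, φ_j> and b_i = <f, φ_i>, with φ_0 = 1, φ_1 = x, φ_2 = x^2.
G =
  [2, 0, 2/3]
  [0, 2/3, 0]
  [2/3, 0, 2/5],
b = (-98/15, -14/5, -314/105).
Solving gives a_0 = -61/35, a_1 = -21/5, a_2 = -32/7, so
  g(x) = -32*x^2/7 - 21*x/5 - 61/35.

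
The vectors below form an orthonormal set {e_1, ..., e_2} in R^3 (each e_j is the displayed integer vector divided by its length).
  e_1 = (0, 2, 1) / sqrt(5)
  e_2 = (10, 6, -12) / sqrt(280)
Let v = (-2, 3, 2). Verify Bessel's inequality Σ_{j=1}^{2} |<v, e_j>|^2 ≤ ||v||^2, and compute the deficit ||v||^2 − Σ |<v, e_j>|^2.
Σ |<v, e_j>|^2 = 213/14; ||v||^2 = 17; deficit = 25/14

Write each e_j = u_j / sqrt(<u_j, u_j>) where u_j is the displayed integer vector. Then <v, e_j> = <v, u_j> / sqrt(<u_j, u_j>), so |<v, e_j>|^2 = <v, u_j>^2 / <u_j, u_j>.
Coefficients: <v, e_1> = 8/sqrt(5), <v, e_2> = -26/sqrt(280).
Square and sum: Σ |<v, e_j>|^2 = 213/14.
Compute ||v||^2 = v·v = 17.
Deficit = 17 − 213/14 = 25/14 ≥ 0, confirming Bessel's inequality. (The deficit equals ||v − Σ <v,e_j> e_j||^2, the squared distance from v to span{e_j}.)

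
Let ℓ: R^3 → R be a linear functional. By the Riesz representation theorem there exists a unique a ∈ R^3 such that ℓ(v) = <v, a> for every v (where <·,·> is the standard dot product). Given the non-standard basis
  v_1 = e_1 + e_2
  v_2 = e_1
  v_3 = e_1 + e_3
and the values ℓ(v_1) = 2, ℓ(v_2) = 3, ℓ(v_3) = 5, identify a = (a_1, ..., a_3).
a = (3, -1, 2)

Write a = (a_1, ..., a_3) in the standard basis. For each basis vector v_i, ℓ(v_i) = <v_i, a> is a linear equation in the a_j's. Collect the n equations into a matrix system V a = ℓ, where row i of V is v_i (expressed in the standard basis). Since V is invertible (lower-triangular with 1s on the diagonal, up to permutation), solve by back-substitution:
  V =
[[1, 1, 0],
 [1, 0, 0],
 [1, 0, 1]]
  V a = (2, 3, 5)
Solving gives a = (3, -1, 2).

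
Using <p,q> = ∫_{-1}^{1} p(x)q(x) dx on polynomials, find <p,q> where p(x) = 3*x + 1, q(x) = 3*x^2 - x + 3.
<p,q> = 6

Expand the product: p(x)·q(x) = 9*x^3 + 8*x + 3.
∫_{-1}^{1} of each monomial x^k gives [2/(k+1) if k even, 0 if k odd]. Integrating term-by-term (or equivalently evaluating the antiderivative F(x) = 9*x^4/4 + 4*x^2 + 3*x at the endpoints):
  F(1) − F(−1) = 37/4 − (13/4) = 6.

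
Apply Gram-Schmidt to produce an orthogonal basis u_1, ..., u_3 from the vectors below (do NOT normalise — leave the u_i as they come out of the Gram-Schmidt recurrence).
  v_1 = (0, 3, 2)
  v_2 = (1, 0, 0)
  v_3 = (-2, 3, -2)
Orthogonal basis:
  u_1 = (0, 3, 2)
  u_2 = (1, 0, 0)
  u_3 = (0, 24/13, -36/13)

Apply the Gram-Schmidt recurrence
  u_1 = v_1
  u_i = v_i − Σ_{j<i} ((v_i · u_j) / (u_j · u_j)) · u_j.

Step by step this gives:
  u_1 = (0, 3, 2)
  u_2 = (1, 0, 0)
  u_3 = (0, 24/13, -36/13)

Orthogonality check:
  u_2 · u_1 = 0 (should be 0)
  u_3 · u_1 = 0 (should be 0)
  u_3 · u_2 = 0 (should be 0)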